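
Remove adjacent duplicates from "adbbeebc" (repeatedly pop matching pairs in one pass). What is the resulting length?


Input: adbbeebc
Stack-based adjacent duplicate removal:
  Read 'a': push. Stack: a
  Read 'd': push. Stack: ad
  Read 'b': push. Stack: adb
  Read 'b': matches stack top 'b' => pop. Stack: ad
  Read 'e': push. Stack: ade
  Read 'e': matches stack top 'e' => pop. Stack: ad
  Read 'b': push. Stack: adb
  Read 'c': push. Stack: adbc
Final stack: "adbc" (length 4)

4


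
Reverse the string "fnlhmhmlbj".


Input: fnlhmhmlbj
Reading characters right to left:
  Position 9: 'j'
  Position 8: 'b'
  Position 7: 'l'
  Position 6: 'm'
  Position 5: 'h'
  Position 4: 'm'
  Position 3: 'h'
  Position 2: 'l'
  Position 1: 'n'
  Position 0: 'f'
Reversed: jblmhmhlnf

jblmhmhlnf


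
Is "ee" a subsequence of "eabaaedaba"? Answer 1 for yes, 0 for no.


Check if "ee" is a subsequence of "eabaaedaba"
Greedy scan:
  Position 0 ('e'): matches sub[0] = 'e'
  Position 1 ('a'): no match needed
  Position 2 ('b'): no match needed
  Position 3 ('a'): no match needed
  Position 4 ('a'): no match needed
  Position 5 ('e'): matches sub[1] = 'e'
  Position 6 ('d'): no match needed
  Position 7 ('a'): no match needed
  Position 8 ('b'): no match needed
  Position 9 ('a'): no match needed
All 2 characters matched => is a subsequence

1


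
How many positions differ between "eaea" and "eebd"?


Comparing "eaea" and "eebd" position by position:
  Position 0: 'e' vs 'e' => same
  Position 1: 'a' vs 'e' => DIFFER
  Position 2: 'e' vs 'b' => DIFFER
  Position 3: 'a' vs 'd' => DIFFER
Positions that differ: 3

3


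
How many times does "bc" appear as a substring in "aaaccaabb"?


Searching for "bc" in "aaaccaabb"
Scanning each position:
  Position 0: "aa" => no
  Position 1: "aa" => no
  Position 2: "ac" => no
  Position 3: "cc" => no
  Position 4: "ca" => no
  Position 5: "aa" => no
  Position 6: "ab" => no
  Position 7: "bb" => no
Total occurrences: 0

0


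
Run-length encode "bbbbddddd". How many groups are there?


Input: bbbbddddd
Scanning for consecutive runs:
  Group 1: 'b' x 4 (positions 0-3)
  Group 2: 'd' x 5 (positions 4-8)
Total groups: 2

2


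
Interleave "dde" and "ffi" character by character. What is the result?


Interleaving "dde" and "ffi":
  Position 0: 'd' from first, 'f' from second => "df"
  Position 1: 'd' from first, 'f' from second => "df"
  Position 2: 'e' from first, 'i' from second => "ei"
Result: dfdfei

dfdfei


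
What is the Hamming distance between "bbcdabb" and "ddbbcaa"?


Comparing "bbcdabb" and "ddbbcaa" position by position:
  Position 0: 'b' vs 'd' => differ
  Position 1: 'b' vs 'd' => differ
  Position 2: 'c' vs 'b' => differ
  Position 3: 'd' vs 'b' => differ
  Position 4: 'a' vs 'c' => differ
  Position 5: 'b' vs 'a' => differ
  Position 6: 'b' vs 'a' => differ
Total differences (Hamming distance): 7

7


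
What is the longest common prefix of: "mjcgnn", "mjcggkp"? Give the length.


Words: mjcgnn, mjcggkp
  Position 0: all 'm' => match
  Position 1: all 'j' => match
  Position 2: all 'c' => match
  Position 3: all 'g' => match
  Position 4: ('n', 'g') => mismatch, stop
LCP = "mjcg" (length 4)

4


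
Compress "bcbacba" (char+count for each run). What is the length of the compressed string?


Input: bcbacba
Runs:
  'b' x 1 => "b1"
  'c' x 1 => "c1"
  'b' x 1 => "b1"
  'a' x 1 => "a1"
  'c' x 1 => "c1"
  'b' x 1 => "b1"
  'a' x 1 => "a1"
Compressed: "b1c1b1a1c1b1a1"
Compressed length: 14

14


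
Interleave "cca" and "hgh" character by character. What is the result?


Interleaving "cca" and "hgh":
  Position 0: 'c' from first, 'h' from second => "ch"
  Position 1: 'c' from first, 'g' from second => "cg"
  Position 2: 'a' from first, 'h' from second => "ah"
Result: chcgah

chcgah


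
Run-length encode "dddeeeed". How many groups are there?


Input: dddeeeed
Scanning for consecutive runs:
  Group 1: 'd' x 3 (positions 0-2)
  Group 2: 'e' x 4 (positions 3-6)
  Group 3: 'd' x 1 (positions 7-7)
Total groups: 3

3


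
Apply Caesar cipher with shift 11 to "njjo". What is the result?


Caesar cipher: shift "njjo" by 11
  'n' (pos 13) + 11 = pos 24 = 'y'
  'j' (pos 9) + 11 = pos 20 = 'u'
  'j' (pos 9) + 11 = pos 20 = 'u'
  'o' (pos 14) + 11 = pos 25 = 'z'
Result: yuuz

yuuz


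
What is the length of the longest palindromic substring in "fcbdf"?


Input: "fcbdf"
Checking substrings for palindromes:
  No multi-char palindromic substrings found
Longest palindromic substring: "f" with length 1

1


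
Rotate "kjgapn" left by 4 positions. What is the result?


Input: "kjgapn", rotate left by 4
First 4 characters: "kjga"
Remaining characters: "pn"
Concatenate remaining + first: "pn" + "kjga" = "pnkjga"

pnkjga


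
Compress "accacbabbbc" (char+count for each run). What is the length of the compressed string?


Input: accacbabbbc
Runs:
  'a' x 1 => "a1"
  'c' x 2 => "c2"
  'a' x 1 => "a1"
  'c' x 1 => "c1"
  'b' x 1 => "b1"
  'a' x 1 => "a1"
  'b' x 3 => "b3"
  'c' x 1 => "c1"
Compressed: "a1c2a1c1b1a1b3c1"
Compressed length: 16

16


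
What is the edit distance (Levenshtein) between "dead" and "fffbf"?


Computing edit distance: "dead" -> "fffbf"
DP table:
           f    f    f    b    f
      0    1    2    3    4    5
  d   1    1    2    3    4    5
  e   2    2    2    3    4    5
  a   3    3    3    3    4    5
  d   4    4    4    4    4    5
Edit distance = dp[4][5] = 5

5


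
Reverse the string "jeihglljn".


Input: jeihglljn
Reading characters right to left:
  Position 8: 'n'
  Position 7: 'j'
  Position 6: 'l'
  Position 5: 'l'
  Position 4: 'g'
  Position 3: 'h'
  Position 2: 'i'
  Position 1: 'e'
  Position 0: 'j'
Reversed: njllghiej

njllghiej


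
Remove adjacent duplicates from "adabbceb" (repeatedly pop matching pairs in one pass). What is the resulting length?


Input: adabbceb
Stack-based adjacent duplicate removal:
  Read 'a': push. Stack: a
  Read 'd': push. Stack: ad
  Read 'a': push. Stack: ada
  Read 'b': push. Stack: adab
  Read 'b': matches stack top 'b' => pop. Stack: ada
  Read 'c': push. Stack: adac
  Read 'e': push. Stack: adace
  Read 'b': push. Stack: adaceb
Final stack: "adaceb" (length 6)

6


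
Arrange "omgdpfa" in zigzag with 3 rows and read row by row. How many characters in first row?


Zigzag "omgdpfa" into 3 rows:
Placing characters:
  'o' => row 0
  'm' => row 1
  'g' => row 2
  'd' => row 1
  'p' => row 0
  'f' => row 1
  'a' => row 2
Rows:
  Row 0: "op"
  Row 1: "mdf"
  Row 2: "ga"
First row length: 2

2


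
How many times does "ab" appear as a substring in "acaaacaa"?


Searching for "ab" in "acaaacaa"
Scanning each position:
  Position 0: "ac" => no
  Position 1: "ca" => no
  Position 2: "aa" => no
  Position 3: "aa" => no
  Position 4: "ac" => no
  Position 5: "ca" => no
  Position 6: "aa" => no
Total occurrences: 0

0


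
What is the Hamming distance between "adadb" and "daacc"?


Comparing "adadb" and "daacc" position by position:
  Position 0: 'a' vs 'd' => differ
  Position 1: 'd' vs 'a' => differ
  Position 2: 'a' vs 'a' => same
  Position 3: 'd' vs 'c' => differ
  Position 4: 'b' vs 'c' => differ
Total differences (Hamming distance): 4

4


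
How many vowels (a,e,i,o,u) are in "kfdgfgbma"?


Input: kfdgfgbma
Checking each character:
  'k' at position 0: consonant
  'f' at position 1: consonant
  'd' at position 2: consonant
  'g' at position 3: consonant
  'f' at position 4: consonant
  'g' at position 5: consonant
  'b' at position 6: consonant
  'm' at position 7: consonant
  'a' at position 8: vowel (running total: 1)
Total vowels: 1

1


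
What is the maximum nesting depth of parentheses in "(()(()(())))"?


Input: "(()(()(())))"
Tracking depth:
  Position 0 '(': depth becomes 1
  Position 1 '(': depth becomes 2
  Position 2 ')': depth becomes 1
  Position 3 '(': depth becomes 2
  Position 4 '(': depth becomes 3
  Position 5 ')': depth becomes 2
  Position 6 '(': depth becomes 3
  Position 7 '(': depth becomes 4
  Position 8 ')': depth becomes 3
  Position 9 ')': depth becomes 2
  Position 10 ')': depth becomes 1
  Position 11 ')': depth becomes 0
Maximum depth reached: 4

4


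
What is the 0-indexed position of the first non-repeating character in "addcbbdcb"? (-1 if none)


Input: addcbbdcb
Character frequencies:
  'a': 1
  'b': 3
  'c': 2
  'd': 3
Scanning left to right for freq == 1:
  Position 0 ('a'): unique! => answer = 0

0


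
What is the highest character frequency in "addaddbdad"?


Input: addaddbdad
Character counts:
  'a': 3
  'b': 1
  'd': 6
Maximum frequency: 6

6


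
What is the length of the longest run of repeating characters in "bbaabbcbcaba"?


Input: "bbaabbcbcaba"
Scanning for longest run:
  Position 1 ('b'): continues run of 'b', length=2
  Position 2 ('a'): new char, reset run to 1
  Position 3 ('a'): continues run of 'a', length=2
  Position 4 ('b'): new char, reset run to 1
  Position 5 ('b'): continues run of 'b', length=2
  Position 6 ('c'): new char, reset run to 1
  Position 7 ('b'): new char, reset run to 1
  Position 8 ('c'): new char, reset run to 1
  Position 9 ('a'): new char, reset run to 1
  Position 10 ('b'): new char, reset run to 1
  Position 11 ('a'): new char, reset run to 1
Longest run: 'b' with length 2

2


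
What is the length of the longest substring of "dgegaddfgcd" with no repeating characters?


Input: "dgegaddfgcd"
Sliding window (track last position of each char):
  Position 0 ('d'): window [0,0] length 1 -- new best
  Position 1 ('g'): window [0,1] length 2 -- new best
  Position 2 ('e'): window [0,2] length 3 -- new best
  Position 3 ('g'): repeat (last at 1), move window start to 2
  Position 3 ('g'): window [2,3] length 2
  Position 4 ('a'): window [2,4] length 3
  Position 5 ('d'): window [2,5] length 4 -- new best
  Position 6 ('d'): repeat (last at 5), move window start to 6
  Position 6 ('d'): window [6,6] length 1
  Position 7 ('f'): window [6,7] length 2
  Position 8 ('g'): window [6,8] length 3
  Position 9 ('c'): window [6,9] length 4
  Position 10 ('d'): repeat (last at 6), move window start to 7
  Position 10 ('d'): window [7,10] length 4
Longest substring with no repeats: "egad" with length 4

4


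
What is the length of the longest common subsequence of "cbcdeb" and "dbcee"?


LCS of "cbcdeb" and "dbcee"
DP table:
           d    b    c    e    e
      0    0    0    0    0    0
  c   0    0    0    1    1    1
  b   0    0    1    1    1    1
  c   0    0    1    2    2    2
  d   0    1    1    2    2    2
  e   0    1    1    2    3    3
  b   0    1    2    2    3    3
LCS length = dp[6][5] = 3

3


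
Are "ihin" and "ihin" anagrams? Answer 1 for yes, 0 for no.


Strings: "ihin", "ihin"
Sorted first:  hiin
Sorted second: hiin
Sorted forms match => anagrams

1


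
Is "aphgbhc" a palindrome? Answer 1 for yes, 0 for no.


Input: aphgbhc
Reversed: chbghpa
  Compare pos 0 ('a') with pos 6 ('c'): MISMATCH
  Compare pos 1 ('p') with pos 5 ('h'): MISMATCH
  Compare pos 2 ('h') with pos 4 ('b'): MISMATCH
Result: not a palindrome

0


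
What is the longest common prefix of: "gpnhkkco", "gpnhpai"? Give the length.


Words: gpnhkkco, gpnhpai
  Position 0: all 'g' => match
  Position 1: all 'p' => match
  Position 2: all 'n' => match
  Position 3: all 'h' => match
  Position 4: ('k', 'p') => mismatch, stop
LCP = "gpnh" (length 4)

4


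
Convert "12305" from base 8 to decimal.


Input: "12305" in base 8
Positional expansion:
  Digit '1' (value 1) x 8^4 = 4096
  Digit '2' (value 2) x 8^3 = 1024
  Digit '3' (value 3) x 8^2 = 192
  Digit '0' (value 0) x 8^1 = 0
  Digit '5' (value 5) x 8^0 = 5
Sum = 5317

5317


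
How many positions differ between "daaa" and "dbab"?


Comparing "daaa" and "dbab" position by position:
  Position 0: 'd' vs 'd' => same
  Position 1: 'a' vs 'b' => DIFFER
  Position 2: 'a' vs 'a' => same
  Position 3: 'a' vs 'b' => DIFFER
Positions that differ: 2

2


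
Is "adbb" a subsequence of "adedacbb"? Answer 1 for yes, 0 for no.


Check if "adbb" is a subsequence of "adedacbb"
Greedy scan:
  Position 0 ('a'): matches sub[0] = 'a'
  Position 1 ('d'): matches sub[1] = 'd'
  Position 2 ('e'): no match needed
  Position 3 ('d'): no match needed
  Position 4 ('a'): no match needed
  Position 5 ('c'): no match needed
  Position 6 ('b'): matches sub[2] = 'b'
  Position 7 ('b'): matches sub[3] = 'b'
All 4 characters matched => is a subsequence

1


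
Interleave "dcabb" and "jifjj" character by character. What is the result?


Interleaving "dcabb" and "jifjj":
  Position 0: 'd' from first, 'j' from second => "dj"
  Position 1: 'c' from first, 'i' from second => "ci"
  Position 2: 'a' from first, 'f' from second => "af"
  Position 3: 'b' from first, 'j' from second => "bj"
  Position 4: 'b' from first, 'j' from second => "bj"
Result: djciafbjbj

djciafbjbj


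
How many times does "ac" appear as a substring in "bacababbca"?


Searching for "ac" in "bacababbca"
Scanning each position:
  Position 0: "ba" => no
  Position 1: "ac" => MATCH
  Position 2: "ca" => no
  Position 3: "ab" => no
  Position 4: "ba" => no
  Position 5: "ab" => no
  Position 6: "bb" => no
  Position 7: "bc" => no
  Position 8: "ca" => no
Total occurrences: 1

1


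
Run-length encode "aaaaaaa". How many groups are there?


Input: aaaaaaa
Scanning for consecutive runs:
  Group 1: 'a' x 7 (positions 0-6)
Total groups: 1

1


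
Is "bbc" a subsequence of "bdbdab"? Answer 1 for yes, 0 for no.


Check if "bbc" is a subsequence of "bdbdab"
Greedy scan:
  Position 0 ('b'): matches sub[0] = 'b'
  Position 1 ('d'): no match needed
  Position 2 ('b'): matches sub[1] = 'b'
  Position 3 ('d'): no match needed
  Position 4 ('a'): no match needed
  Position 5 ('b'): no match needed
Only matched 2/3 characters => not a subsequence

0


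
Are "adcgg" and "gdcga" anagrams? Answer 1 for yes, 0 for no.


Strings: "adcgg", "gdcga"
Sorted first:  acdgg
Sorted second: acdgg
Sorted forms match => anagrams

1


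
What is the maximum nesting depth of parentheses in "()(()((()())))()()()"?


Input: "()(()((()())))()()()"
Tracking depth:
  Position 0 '(': depth becomes 1
  Position 1 ')': depth becomes 0
  Position 2 '(': depth becomes 1
  Position 3 '(': depth becomes 2
  Position 4 ')': depth becomes 1
  Position 5 '(': depth becomes 2
  Position 6 '(': depth becomes 3
  Position 7 '(': depth becomes 4
  Position 8 ')': depth becomes 3
  Position 9 '(': depth becomes 4
  Position 10 ')': depth becomes 3
  Position 11 ')': depth becomes 2
  Position 12 ')': depth becomes 1
  Position 13 ')': depth becomes 0
  Position 14 '(': depth becomes 1
  Position 15 ')': depth becomes 0
  Position 16 '(': depth becomes 1
  Position 17 ')': depth becomes 0
  Position 18 '(': depth becomes 1
  Position 19 ')': depth becomes 0
Maximum depth reached: 4

4


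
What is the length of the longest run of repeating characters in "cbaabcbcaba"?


Input: "cbaabcbcaba"
Scanning for longest run:
  Position 1 ('b'): new char, reset run to 1
  Position 2 ('a'): new char, reset run to 1
  Position 3 ('a'): continues run of 'a', length=2
  Position 4 ('b'): new char, reset run to 1
  Position 5 ('c'): new char, reset run to 1
  Position 6 ('b'): new char, reset run to 1
  Position 7 ('c'): new char, reset run to 1
  Position 8 ('a'): new char, reset run to 1
  Position 9 ('b'): new char, reset run to 1
  Position 10 ('a'): new char, reset run to 1
Longest run: 'a' with length 2

2


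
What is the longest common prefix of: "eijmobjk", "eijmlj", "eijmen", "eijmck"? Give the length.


Words: eijmobjk, eijmlj, eijmen, eijmck
  Position 0: all 'e' => match
  Position 1: all 'i' => match
  Position 2: all 'j' => match
  Position 3: all 'm' => match
  Position 4: ('o', 'l', 'e', 'c') => mismatch, stop
LCP = "eijm" (length 4)

4


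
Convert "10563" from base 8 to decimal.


Input: "10563" in base 8
Positional expansion:
  Digit '1' (value 1) x 8^4 = 4096
  Digit '0' (value 0) x 8^3 = 0
  Digit '5' (value 5) x 8^2 = 320
  Digit '6' (value 6) x 8^1 = 48
  Digit '3' (value 3) x 8^0 = 3
Sum = 4467

4467


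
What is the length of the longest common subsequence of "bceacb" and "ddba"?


LCS of "bceacb" and "ddba"
DP table:
           d    d    b    a
      0    0    0    0    0
  b   0    0    0    1    1
  c   0    0    0    1    1
  e   0    0    0    1    1
  a   0    0    0    1    2
  c   0    0    0    1    2
  b   0    0    0    1    2
LCS length = dp[6][4] = 2

2


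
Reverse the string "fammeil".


Input: fammeil
Reading characters right to left:
  Position 6: 'l'
  Position 5: 'i'
  Position 4: 'e'
  Position 3: 'm'
  Position 2: 'm'
  Position 1: 'a'
  Position 0: 'f'
Reversed: liemmaf

liemmaf


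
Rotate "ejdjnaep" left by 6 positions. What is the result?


Input: "ejdjnaep", rotate left by 6
First 6 characters: "ejdjna"
Remaining characters: "ep"
Concatenate remaining + first: "ep" + "ejdjna" = "epejdjna"

epejdjna


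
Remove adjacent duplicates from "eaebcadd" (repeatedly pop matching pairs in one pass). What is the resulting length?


Input: eaebcadd
Stack-based adjacent duplicate removal:
  Read 'e': push. Stack: e
  Read 'a': push. Stack: ea
  Read 'e': push. Stack: eae
  Read 'b': push. Stack: eaeb
  Read 'c': push. Stack: eaebc
  Read 'a': push. Stack: eaebca
  Read 'd': push. Stack: eaebcad
  Read 'd': matches stack top 'd' => pop. Stack: eaebca
Final stack: "eaebca" (length 6)

6


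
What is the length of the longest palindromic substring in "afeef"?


Input: "afeef"
Checking substrings for palindromes:
  [1:5] "feef" (len 4) => palindrome
  [2:4] "ee" (len 2) => palindrome
Longest palindromic substring: "feef" with length 4

4


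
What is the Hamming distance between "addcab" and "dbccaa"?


Comparing "addcab" and "dbccaa" position by position:
  Position 0: 'a' vs 'd' => differ
  Position 1: 'd' vs 'b' => differ
  Position 2: 'd' vs 'c' => differ
  Position 3: 'c' vs 'c' => same
  Position 4: 'a' vs 'a' => same
  Position 5: 'b' vs 'a' => differ
Total differences (Hamming distance): 4

4


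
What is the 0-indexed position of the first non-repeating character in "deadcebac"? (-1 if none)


Input: deadcebac
Character frequencies:
  'a': 2
  'b': 1
  'c': 2
  'd': 2
  'e': 2
Scanning left to right for freq == 1:
  Position 0 ('d'): freq=2, skip
  Position 1 ('e'): freq=2, skip
  Position 2 ('a'): freq=2, skip
  Position 3 ('d'): freq=2, skip
  Position 4 ('c'): freq=2, skip
  Position 5 ('e'): freq=2, skip
  Position 6 ('b'): unique! => answer = 6

6


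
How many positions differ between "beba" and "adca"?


Comparing "beba" and "adca" position by position:
  Position 0: 'b' vs 'a' => DIFFER
  Position 1: 'e' vs 'd' => DIFFER
  Position 2: 'b' vs 'c' => DIFFER
  Position 3: 'a' vs 'a' => same
Positions that differ: 3

3


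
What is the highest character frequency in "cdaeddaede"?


Input: cdaeddaede
Character counts:
  'a': 2
  'c': 1
  'd': 4
  'e': 3
Maximum frequency: 4

4


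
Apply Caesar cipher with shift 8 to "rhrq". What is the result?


Caesar cipher: shift "rhrq" by 8
  'r' (pos 17) + 8 = pos 25 = 'z'
  'h' (pos 7) + 8 = pos 15 = 'p'
  'r' (pos 17) + 8 = pos 25 = 'z'
  'q' (pos 16) + 8 = pos 24 = 'y'
Result: zpzy

zpzy


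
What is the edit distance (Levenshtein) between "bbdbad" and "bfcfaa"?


Computing edit distance: "bbdbad" -> "bfcfaa"
DP table:
           b    f    c    f    a    a
      0    1    2    3    4    5    6
  b   1    0    1    2    3    4    5
  b   2    1    1    2    3    4    5
  d   3    2    2    2    3    4    5
  b   4    3    3    3    3    4    5
  a   5    4    4    4    4    3    4
  d   6    5    5    5    5    4    4
Edit distance = dp[6][6] = 4

4


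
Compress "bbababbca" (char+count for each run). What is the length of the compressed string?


Input: bbababbca
Runs:
  'b' x 2 => "b2"
  'a' x 1 => "a1"
  'b' x 1 => "b1"
  'a' x 1 => "a1"
  'b' x 2 => "b2"
  'c' x 1 => "c1"
  'a' x 1 => "a1"
Compressed: "b2a1b1a1b2c1a1"
Compressed length: 14

14


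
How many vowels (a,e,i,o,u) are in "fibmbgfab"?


Input: fibmbgfab
Checking each character:
  'f' at position 0: consonant
  'i' at position 1: vowel (running total: 1)
  'b' at position 2: consonant
  'm' at position 3: consonant
  'b' at position 4: consonant
  'g' at position 5: consonant
  'f' at position 6: consonant
  'a' at position 7: vowel (running total: 2)
  'b' at position 8: consonant
Total vowels: 2

2


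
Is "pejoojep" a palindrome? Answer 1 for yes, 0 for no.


Input: pejoojep
Reversed: pejoojep
  Compare pos 0 ('p') with pos 7 ('p'): match
  Compare pos 1 ('e') with pos 6 ('e'): match
  Compare pos 2 ('j') with pos 5 ('j'): match
  Compare pos 3 ('o') with pos 4 ('o'): match
Result: palindrome

1


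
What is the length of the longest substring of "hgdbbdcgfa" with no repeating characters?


Input: "hgdbbdcgfa"
Sliding window (track last position of each char):
  Position 0 ('h'): window [0,0] length 1 -- new best
  Position 1 ('g'): window [0,1] length 2 -- new best
  Position 2 ('d'): window [0,2] length 3 -- new best
  Position 3 ('b'): window [0,3] length 4 -- new best
  Position 4 ('b'): repeat (last at 3), move window start to 4
  Position 4 ('b'): window [4,4] length 1
  Position 5 ('d'): window [4,5] length 2
  Position 6 ('c'): window [4,6] length 3
  Position 7 ('g'): window [4,7] length 4
  Position 8 ('f'): window [4,8] length 5 -- new best
  Position 9 ('a'): window [4,9] length 6 -- new best
Longest substring with no repeats: "bdcgfa" with length 6

6


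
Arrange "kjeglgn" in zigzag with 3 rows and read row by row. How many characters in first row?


Zigzag "kjeglgn" into 3 rows:
Placing characters:
  'k' => row 0
  'j' => row 1
  'e' => row 2
  'g' => row 1
  'l' => row 0
  'g' => row 1
  'n' => row 2
Rows:
  Row 0: "kl"
  Row 1: "jgg"
  Row 2: "en"
First row length: 2

2


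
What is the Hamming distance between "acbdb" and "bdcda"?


Comparing "acbdb" and "bdcda" position by position:
  Position 0: 'a' vs 'b' => differ
  Position 1: 'c' vs 'd' => differ
  Position 2: 'b' vs 'c' => differ
  Position 3: 'd' vs 'd' => same
  Position 4: 'b' vs 'a' => differ
Total differences (Hamming distance): 4

4


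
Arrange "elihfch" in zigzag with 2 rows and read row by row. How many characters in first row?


Zigzag "elihfch" into 2 rows:
Placing characters:
  'e' => row 0
  'l' => row 1
  'i' => row 0
  'h' => row 1
  'f' => row 0
  'c' => row 1
  'h' => row 0
Rows:
  Row 0: "eifh"
  Row 1: "lhc"
First row length: 4

4


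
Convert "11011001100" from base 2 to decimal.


Input: "11011001100" in base 2
Positional expansion:
  Digit '1' (value 1) x 2^10 = 1024
  Digit '1' (value 1) x 2^9 = 512
  Digit '0' (value 0) x 2^8 = 0
  Digit '1' (value 1) x 2^7 = 128
  Digit '1' (value 1) x 2^6 = 64
  Digit '0' (value 0) x 2^5 = 0
  Digit '0' (value 0) x 2^4 = 0
  Digit '1' (value 1) x 2^3 = 8
  Digit '1' (value 1) x 2^2 = 4
  Digit '0' (value 0) x 2^1 = 0
  Digit '0' (value 0) x 2^0 = 0
Sum = 1740

1740


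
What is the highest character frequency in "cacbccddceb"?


Input: cacbccddceb
Character counts:
  'a': 1
  'b': 2
  'c': 5
  'd': 2
  'e': 1
Maximum frequency: 5

5


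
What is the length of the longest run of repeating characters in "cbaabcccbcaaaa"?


Input: "cbaabcccbcaaaa"
Scanning for longest run:
  Position 1 ('b'): new char, reset run to 1
  Position 2 ('a'): new char, reset run to 1
  Position 3 ('a'): continues run of 'a', length=2
  Position 4 ('b'): new char, reset run to 1
  Position 5 ('c'): new char, reset run to 1
  Position 6 ('c'): continues run of 'c', length=2
  Position 7 ('c'): continues run of 'c', length=3
  Position 8 ('b'): new char, reset run to 1
  Position 9 ('c'): new char, reset run to 1
  Position 10 ('a'): new char, reset run to 1
  Position 11 ('a'): continues run of 'a', length=2
  Position 12 ('a'): continues run of 'a', length=3
  Position 13 ('a'): continues run of 'a', length=4
Longest run: 'a' with length 4

4


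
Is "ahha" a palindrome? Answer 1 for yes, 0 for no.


Input: ahha
Reversed: ahha
  Compare pos 0 ('a') with pos 3 ('a'): match
  Compare pos 1 ('h') with pos 2 ('h'): match
Result: palindrome

1


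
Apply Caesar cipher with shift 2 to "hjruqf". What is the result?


Caesar cipher: shift "hjruqf" by 2
  'h' (pos 7) + 2 = pos 9 = 'j'
  'j' (pos 9) + 2 = pos 11 = 'l'
  'r' (pos 17) + 2 = pos 19 = 't'
  'u' (pos 20) + 2 = pos 22 = 'w'
  'q' (pos 16) + 2 = pos 18 = 's'
  'f' (pos 5) + 2 = pos 7 = 'h'
Result: jltwsh

jltwsh


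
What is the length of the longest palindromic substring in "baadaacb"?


Input: "baadaacb"
Checking substrings for palindromes:
  [1:6] "aadaa" (len 5) => palindrome
  [2:5] "ada" (len 3) => palindrome
  [1:3] "aa" (len 2) => palindrome
  [4:6] "aa" (len 2) => palindrome
Longest palindromic substring: "aadaa" with length 5

5


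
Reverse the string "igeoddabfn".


Input: igeoddabfn
Reading characters right to left:
  Position 9: 'n'
  Position 8: 'f'
  Position 7: 'b'
  Position 6: 'a'
  Position 5: 'd'
  Position 4: 'd'
  Position 3: 'o'
  Position 2: 'e'
  Position 1: 'g'
  Position 0: 'i'
Reversed: nfbaddoegi

nfbaddoegi


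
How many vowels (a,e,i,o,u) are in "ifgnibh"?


Input: ifgnibh
Checking each character:
  'i' at position 0: vowel (running total: 1)
  'f' at position 1: consonant
  'g' at position 2: consonant
  'n' at position 3: consonant
  'i' at position 4: vowel (running total: 2)
  'b' at position 5: consonant
  'h' at position 6: consonant
Total vowels: 2

2


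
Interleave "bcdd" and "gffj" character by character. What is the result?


Interleaving "bcdd" and "gffj":
  Position 0: 'b' from first, 'g' from second => "bg"
  Position 1: 'c' from first, 'f' from second => "cf"
  Position 2: 'd' from first, 'f' from second => "df"
  Position 3: 'd' from first, 'j' from second => "dj"
Result: bgcfdfdj

bgcfdfdj


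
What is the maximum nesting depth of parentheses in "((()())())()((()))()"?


Input: "((()())())()((()))()"
Tracking depth:
  Position 0 '(': depth becomes 1
  Position 1 '(': depth becomes 2
  Position 2 '(': depth becomes 3
  Position 3 ')': depth becomes 2
  Position 4 '(': depth becomes 3
  Position 5 ')': depth becomes 2
  Position 6 ')': depth becomes 1
  Position 7 '(': depth becomes 2
  Position 8 ')': depth becomes 1
  Position 9 ')': depth becomes 0
  Position 10 '(': depth becomes 1
  Position 11 ')': depth becomes 0
  Position 12 '(': depth becomes 1
  Position 13 '(': depth becomes 2
  Position 14 '(': depth becomes 3
  Position 15 ')': depth becomes 2
  Position 16 ')': depth becomes 1
  Position 17 ')': depth becomes 0
  Position 18 '(': depth becomes 1
  Position 19 ')': depth becomes 0
Maximum depth reached: 3

3


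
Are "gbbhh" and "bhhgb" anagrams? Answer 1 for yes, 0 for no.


Strings: "gbbhh", "bhhgb"
Sorted first:  bbghh
Sorted second: bbghh
Sorted forms match => anagrams

1


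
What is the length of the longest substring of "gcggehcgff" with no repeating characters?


Input: "gcggehcgff"
Sliding window (track last position of each char):
  Position 0 ('g'): window [0,0] length 1 -- new best
  Position 1 ('c'): window [0,1] length 2 -- new best
  Position 2 ('g'): repeat (last at 0), move window start to 1
  Position 2 ('g'): window [1,2] length 2
  Position 3 ('g'): repeat (last at 2), move window start to 3
  Position 3 ('g'): window [3,3] length 1
  Position 4 ('e'): window [3,4] length 2
  Position 5 ('h'): window [3,5] length 3 -- new best
  Position 6 ('c'): window [3,6] length 4 -- new best
  Position 7 ('g'): repeat (last at 3), move window start to 4
  Position 7 ('g'): window [4,7] length 4
  Position 8 ('f'): window [4,8] length 5 -- new best
  Position 9 ('f'): repeat (last at 8), move window start to 9
  Position 9 ('f'): window [9,9] length 1
Longest substring with no repeats: "ehcgf" with length 5

5


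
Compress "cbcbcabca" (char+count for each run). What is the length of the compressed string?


Input: cbcbcabca
Runs:
  'c' x 1 => "c1"
  'b' x 1 => "b1"
  'c' x 1 => "c1"
  'b' x 1 => "b1"
  'c' x 1 => "c1"
  'a' x 1 => "a1"
  'b' x 1 => "b1"
  'c' x 1 => "c1"
  'a' x 1 => "a1"
Compressed: "c1b1c1b1c1a1b1c1a1"
Compressed length: 18

18


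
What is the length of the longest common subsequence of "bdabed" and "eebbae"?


LCS of "bdabed" and "eebbae"
DP table:
           e    e    b    b    a    e
      0    0    0    0    0    0    0
  b   0    0    0    1    1    1    1
  d   0    0    0    1    1    1    1
  a   0    0    0    1    1    2    2
  b   0    0    0    1    2    2    2
  e   0    1    1    1    2    2    3
  d   0    1    1    1    2    2    3
LCS length = dp[6][6] = 3

3


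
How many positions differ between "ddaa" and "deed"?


Comparing "ddaa" and "deed" position by position:
  Position 0: 'd' vs 'd' => same
  Position 1: 'd' vs 'e' => DIFFER
  Position 2: 'a' vs 'e' => DIFFER
  Position 3: 'a' vs 'd' => DIFFER
Positions that differ: 3

3


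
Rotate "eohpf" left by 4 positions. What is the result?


Input: "eohpf", rotate left by 4
First 4 characters: "eohp"
Remaining characters: "f"
Concatenate remaining + first: "f" + "eohp" = "feohp"

feohp


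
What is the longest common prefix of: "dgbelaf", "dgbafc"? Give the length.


Words: dgbelaf, dgbafc
  Position 0: all 'd' => match
  Position 1: all 'g' => match
  Position 2: all 'b' => match
  Position 3: ('e', 'a') => mismatch, stop
LCP = "dgb" (length 3)

3


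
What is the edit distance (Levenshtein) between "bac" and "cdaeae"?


Computing edit distance: "bac" -> "cdaeae"
DP table:
           c    d    a    e    a    e
      0    1    2    3    4    5    6
  b   1    1    2    3    4    5    6
  a   2    2    2    2    3    4    5
  c   3    2    3    3    3    4    5
Edit distance = dp[3][6] = 5

5


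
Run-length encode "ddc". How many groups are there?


Input: ddc
Scanning for consecutive runs:
  Group 1: 'd' x 2 (positions 0-1)
  Group 2: 'c' x 1 (positions 2-2)
Total groups: 2

2


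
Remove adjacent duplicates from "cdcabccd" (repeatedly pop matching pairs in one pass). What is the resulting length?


Input: cdcabccd
Stack-based adjacent duplicate removal:
  Read 'c': push. Stack: c
  Read 'd': push. Stack: cd
  Read 'c': push. Stack: cdc
  Read 'a': push. Stack: cdca
  Read 'b': push. Stack: cdcab
  Read 'c': push. Stack: cdcabc
  Read 'c': matches stack top 'c' => pop. Stack: cdcab
  Read 'd': push. Stack: cdcabd
Final stack: "cdcabd" (length 6)

6


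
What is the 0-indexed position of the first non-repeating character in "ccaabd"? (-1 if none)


Input: ccaabd
Character frequencies:
  'a': 2
  'b': 1
  'c': 2
  'd': 1
Scanning left to right for freq == 1:
  Position 0 ('c'): freq=2, skip
  Position 1 ('c'): freq=2, skip
  Position 2 ('a'): freq=2, skip
  Position 3 ('a'): freq=2, skip
  Position 4 ('b'): unique! => answer = 4

4


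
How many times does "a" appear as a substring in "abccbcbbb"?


Searching for "a" in "abccbcbbb"
Scanning each position:
  Position 0: "a" => MATCH
  Position 1: "b" => no
  Position 2: "c" => no
  Position 3: "c" => no
  Position 4: "b" => no
  Position 5: "c" => no
  Position 6: "b" => no
  Position 7: "b" => no
  Position 8: "b" => no
Total occurrences: 1

1


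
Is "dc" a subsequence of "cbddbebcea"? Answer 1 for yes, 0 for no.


Check if "dc" is a subsequence of "cbddbebcea"
Greedy scan:
  Position 0 ('c'): no match needed
  Position 1 ('b'): no match needed
  Position 2 ('d'): matches sub[0] = 'd'
  Position 3 ('d'): no match needed
  Position 4 ('b'): no match needed
  Position 5 ('e'): no match needed
  Position 6 ('b'): no match needed
  Position 7 ('c'): matches sub[1] = 'c'
  Position 8 ('e'): no match needed
  Position 9 ('a'): no match needed
All 2 characters matched => is a subsequence

1


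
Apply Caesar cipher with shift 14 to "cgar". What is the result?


Caesar cipher: shift "cgar" by 14
  'c' (pos 2) + 14 = pos 16 = 'q'
  'g' (pos 6) + 14 = pos 20 = 'u'
  'a' (pos 0) + 14 = pos 14 = 'o'
  'r' (pos 17) + 14 = pos 5 = 'f'
Result: quof

quof


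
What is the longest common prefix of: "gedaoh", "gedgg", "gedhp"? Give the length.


Words: gedaoh, gedgg, gedhp
  Position 0: all 'g' => match
  Position 1: all 'e' => match
  Position 2: all 'd' => match
  Position 3: ('a', 'g', 'h') => mismatch, stop
LCP = "ged" (length 3)

3


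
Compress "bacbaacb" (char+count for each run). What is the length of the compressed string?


Input: bacbaacb
Runs:
  'b' x 1 => "b1"
  'a' x 1 => "a1"
  'c' x 1 => "c1"
  'b' x 1 => "b1"
  'a' x 2 => "a2"
  'c' x 1 => "c1"
  'b' x 1 => "b1"
Compressed: "b1a1c1b1a2c1b1"
Compressed length: 14

14


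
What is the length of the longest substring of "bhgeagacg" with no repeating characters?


Input: "bhgeagacg"
Sliding window (track last position of each char):
  Position 0 ('b'): window [0,0] length 1 -- new best
  Position 1 ('h'): window [0,1] length 2 -- new best
  Position 2 ('g'): window [0,2] length 3 -- new best
  Position 3 ('e'): window [0,3] length 4 -- new best
  Position 4 ('a'): window [0,4] length 5 -- new best
  Position 5 ('g'): repeat (last at 2), move window start to 3
  Position 5 ('g'): window [3,5] length 3
  Position 6 ('a'): repeat (last at 4), move window start to 5
  Position 6 ('a'): window [5,6] length 2
  Position 7 ('c'): window [5,7] length 3
  Position 8 ('g'): repeat (last at 5), move window start to 6
  Position 8 ('g'): window [6,8] length 3
Longest substring with no repeats: "bhgea" with length 5

5


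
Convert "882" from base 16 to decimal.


Input: "882" in base 16
Positional expansion:
  Digit '8' (value 8) x 16^2 = 2048
  Digit '8' (value 8) x 16^1 = 128
  Digit '2' (value 2) x 16^0 = 2
Sum = 2178

2178


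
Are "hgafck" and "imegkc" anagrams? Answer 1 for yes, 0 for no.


Strings: "hgafck", "imegkc"
Sorted first:  acfghk
Sorted second: cegikm
Differ at position 0: 'a' vs 'c' => not anagrams

0


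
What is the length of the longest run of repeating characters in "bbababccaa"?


Input: "bbababccaa"
Scanning for longest run:
  Position 1 ('b'): continues run of 'b', length=2
  Position 2 ('a'): new char, reset run to 1
  Position 3 ('b'): new char, reset run to 1
  Position 4 ('a'): new char, reset run to 1
  Position 5 ('b'): new char, reset run to 1
  Position 6 ('c'): new char, reset run to 1
  Position 7 ('c'): continues run of 'c', length=2
  Position 8 ('a'): new char, reset run to 1
  Position 9 ('a'): continues run of 'a', length=2
Longest run: 'b' with length 2

2


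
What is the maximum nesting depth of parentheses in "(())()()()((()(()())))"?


Input: "(())()()()((()(()())))"
Tracking depth:
  Position 0 '(': depth becomes 1
  Position 1 '(': depth becomes 2
  Position 2 ')': depth becomes 1
  Position 3 ')': depth becomes 0
  Position 4 '(': depth becomes 1
  Position 5 ')': depth becomes 0
  Position 6 '(': depth becomes 1
  Position 7 ')': depth becomes 0
  Position 8 '(': depth becomes 1
  Position 9 ')': depth becomes 0
  Position 10 '(': depth becomes 1
  Position 11 '(': depth becomes 2
  Position 12 '(': depth becomes 3
  Position 13 ')': depth becomes 2
  Position 14 '(': depth becomes 3
  Position 15 '(': depth becomes 4
  Position 16 ')': depth becomes 3
  Position 17 '(': depth becomes 4
  Position 18 ')': depth becomes 3
  Position 19 ')': depth becomes 2
  Position 20 ')': depth becomes 1
  Position 21 ')': depth becomes 0
Maximum depth reached: 4

4


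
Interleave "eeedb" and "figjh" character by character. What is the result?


Interleaving "eeedb" and "figjh":
  Position 0: 'e' from first, 'f' from second => "ef"
  Position 1: 'e' from first, 'i' from second => "ei"
  Position 2: 'e' from first, 'g' from second => "eg"
  Position 3: 'd' from first, 'j' from second => "dj"
  Position 4: 'b' from first, 'h' from second => "bh"
Result: efeiegdjbh

efeiegdjbh


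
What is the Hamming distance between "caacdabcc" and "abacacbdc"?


Comparing "caacdabcc" and "abacacbdc" position by position:
  Position 0: 'c' vs 'a' => differ
  Position 1: 'a' vs 'b' => differ
  Position 2: 'a' vs 'a' => same
  Position 3: 'c' vs 'c' => same
  Position 4: 'd' vs 'a' => differ
  Position 5: 'a' vs 'c' => differ
  Position 6: 'b' vs 'b' => same
  Position 7: 'c' vs 'd' => differ
  Position 8: 'c' vs 'c' => same
Total differences (Hamming distance): 5

5


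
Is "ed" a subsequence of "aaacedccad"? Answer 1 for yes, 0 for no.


Check if "ed" is a subsequence of "aaacedccad"
Greedy scan:
  Position 0 ('a'): no match needed
  Position 1 ('a'): no match needed
  Position 2 ('a'): no match needed
  Position 3 ('c'): no match needed
  Position 4 ('e'): matches sub[0] = 'e'
  Position 5 ('d'): matches sub[1] = 'd'
  Position 6 ('c'): no match needed
  Position 7 ('c'): no match needed
  Position 8 ('a'): no match needed
  Position 9 ('d'): no match needed
All 2 characters matched => is a subsequence

1


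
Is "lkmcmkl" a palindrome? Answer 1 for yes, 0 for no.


Input: lkmcmkl
Reversed: lkmcmkl
  Compare pos 0 ('l') with pos 6 ('l'): match
  Compare pos 1 ('k') with pos 5 ('k'): match
  Compare pos 2 ('m') with pos 4 ('m'): match
Result: palindrome

1


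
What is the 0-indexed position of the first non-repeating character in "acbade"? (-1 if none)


Input: acbade
Character frequencies:
  'a': 2
  'b': 1
  'c': 1
  'd': 1
  'e': 1
Scanning left to right for freq == 1:
  Position 0 ('a'): freq=2, skip
  Position 1 ('c'): unique! => answer = 1

1


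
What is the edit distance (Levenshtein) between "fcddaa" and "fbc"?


Computing edit distance: "fcddaa" -> "fbc"
DP table:
           f    b    c
      0    1    2    3
  f   1    0    1    2
  c   2    1    1    1
  d   3    2    2    2
  d   4    3    3    3
  a   5    4    4    4
  a   6    5    5    5
Edit distance = dp[6][3] = 5

5


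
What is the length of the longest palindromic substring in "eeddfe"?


Input: "eeddfe"
Checking substrings for palindromes:
  [0:2] "ee" (len 2) => palindrome
  [2:4] "dd" (len 2) => palindrome
Longest palindromic substring: "ee" with length 2

2


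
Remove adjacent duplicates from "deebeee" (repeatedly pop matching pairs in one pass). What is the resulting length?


Input: deebeee
Stack-based adjacent duplicate removal:
  Read 'd': push. Stack: d
  Read 'e': push. Stack: de
  Read 'e': matches stack top 'e' => pop. Stack: d
  Read 'b': push. Stack: db
  Read 'e': push. Stack: dbe
  Read 'e': matches stack top 'e' => pop. Stack: db
  Read 'e': push. Stack: dbe
Final stack: "dbe" (length 3)

3


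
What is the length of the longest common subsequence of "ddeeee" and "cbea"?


LCS of "ddeeee" and "cbea"
DP table:
           c    b    e    a
      0    0    0    0    0
  d   0    0    0    0    0
  d   0    0    0    0    0
  e   0    0    0    1    1
  e   0    0    0    1    1
  e   0    0    0    1    1
  e   0    0    0    1    1
LCS length = dp[6][4] = 1

1


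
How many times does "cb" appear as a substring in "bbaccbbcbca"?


Searching for "cb" in "bbaccbbcbca"
Scanning each position:
  Position 0: "bb" => no
  Position 1: "ba" => no
  Position 2: "ac" => no
  Position 3: "cc" => no
  Position 4: "cb" => MATCH
  Position 5: "bb" => no
  Position 6: "bc" => no
  Position 7: "cb" => MATCH
  Position 8: "bc" => no
  Position 9: "ca" => no
Total occurrences: 2

2


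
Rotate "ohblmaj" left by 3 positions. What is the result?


Input: "ohblmaj", rotate left by 3
First 3 characters: "ohb"
Remaining characters: "lmaj"
Concatenate remaining + first: "lmaj" + "ohb" = "lmajohb"

lmajohb


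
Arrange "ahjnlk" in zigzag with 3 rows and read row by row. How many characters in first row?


Zigzag "ahjnlk" into 3 rows:
Placing characters:
  'a' => row 0
  'h' => row 1
  'j' => row 2
  'n' => row 1
  'l' => row 0
  'k' => row 1
Rows:
  Row 0: "al"
  Row 1: "hnk"
  Row 2: "j"
First row length: 2

2


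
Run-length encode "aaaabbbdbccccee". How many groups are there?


Input: aaaabbbdbccccee
Scanning for consecutive runs:
  Group 1: 'a' x 4 (positions 0-3)
  Group 2: 'b' x 3 (positions 4-6)
  Group 3: 'd' x 1 (positions 7-7)
  Group 4: 'b' x 1 (positions 8-8)
  Group 5: 'c' x 4 (positions 9-12)
  Group 6: 'e' x 2 (positions 13-14)
Total groups: 6

6
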